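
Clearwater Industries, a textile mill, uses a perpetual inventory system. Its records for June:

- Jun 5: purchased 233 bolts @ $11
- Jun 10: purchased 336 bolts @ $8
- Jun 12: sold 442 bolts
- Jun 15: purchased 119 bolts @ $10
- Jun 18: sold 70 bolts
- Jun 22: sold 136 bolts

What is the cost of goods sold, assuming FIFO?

Jun 12, 442 sold [FIFO — oldest first]: 233 @ $11 + 209 @ $8 = $4,235
Jun 18, 70 sold [FIFO — oldest first]: 70 @ $8 = $560
Jun 22, 136 sold [FIFO — oldest first]: 57 @ $8 + 79 @ $10 = $1,246
Total COGS = $4,235 + $560 + $1,246 = $6,041
Ending inventory: 40 @ $10 = $400
Check: goods available $6,441 = COGS $6,041 + ending $400

COGS = $6,041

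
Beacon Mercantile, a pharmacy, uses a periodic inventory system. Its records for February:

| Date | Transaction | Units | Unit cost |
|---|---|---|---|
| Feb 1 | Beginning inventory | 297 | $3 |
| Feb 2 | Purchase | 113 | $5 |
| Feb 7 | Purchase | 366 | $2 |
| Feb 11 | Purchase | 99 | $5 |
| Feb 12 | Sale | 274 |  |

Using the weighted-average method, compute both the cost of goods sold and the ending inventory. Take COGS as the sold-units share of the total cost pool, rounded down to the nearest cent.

COGS = $840.16; ending inventory = $1,842.84

Feb 12, sell 274: 274/875 × $2,683.00 → $840.16
Ending inventory (cost pool remaining) = $1,842.84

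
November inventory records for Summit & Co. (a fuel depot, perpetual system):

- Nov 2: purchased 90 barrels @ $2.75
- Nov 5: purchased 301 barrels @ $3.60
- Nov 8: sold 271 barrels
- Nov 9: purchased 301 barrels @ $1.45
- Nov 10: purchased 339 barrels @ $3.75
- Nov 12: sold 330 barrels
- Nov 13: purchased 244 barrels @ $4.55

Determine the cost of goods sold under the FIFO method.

COGS = $1,635.60

Nov 8, 271 sold [FIFO — oldest first]: 90 @ $2.75 + 181 @ $3.60 = $899.10
Nov 12, 330 sold [FIFO — oldest first]: 120 @ $3.60 + 210 @ $1.45 = $736.50
Total COGS = $899.10 + $736.50 = $1,635.60
Ending inventory: 91 @ $1.45 + 339 @ $3.75 + 244 @ $4.55 = $2,513.40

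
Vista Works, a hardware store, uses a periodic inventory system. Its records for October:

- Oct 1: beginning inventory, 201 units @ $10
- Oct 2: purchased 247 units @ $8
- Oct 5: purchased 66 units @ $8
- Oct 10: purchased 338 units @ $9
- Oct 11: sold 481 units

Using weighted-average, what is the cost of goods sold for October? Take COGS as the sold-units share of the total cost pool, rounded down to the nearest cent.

COGS = $4,265.76

Oct 11, sell 481: 481/852 × $7,556.00 → $4,265.76
Ending inventory (cost pool remaining) = $3,290.24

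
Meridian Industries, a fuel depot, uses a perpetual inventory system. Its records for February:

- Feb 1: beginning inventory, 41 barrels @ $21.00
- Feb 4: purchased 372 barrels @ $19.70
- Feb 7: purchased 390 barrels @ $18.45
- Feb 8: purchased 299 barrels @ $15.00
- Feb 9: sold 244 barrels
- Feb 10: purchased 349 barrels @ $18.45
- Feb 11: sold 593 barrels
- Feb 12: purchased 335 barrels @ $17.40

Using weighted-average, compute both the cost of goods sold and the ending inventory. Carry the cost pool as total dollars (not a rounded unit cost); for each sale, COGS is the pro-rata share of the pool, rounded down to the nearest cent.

COGS = $15,163.62; ending inventory = $16,974.33

After Feb 1: 41 on hand, pool $861.00 (≈ $21.0000 each)
After Feb 4: 413 on hand, pool $8,189.40 (≈ $19.8291 each)
After Feb 7: 803 on hand, pool $15,384.90 (≈ $19.1593 each)
After Feb 8: 1102 on hand, pool $19,869.90 (≈ $18.0308 each)
Feb 9, sell 244: 244/1102 × $19,869.90 → $4,399.50
After Feb 10: 1207 on hand, pool $21,909.45 (≈ $18.1520 each)
Feb 11, sell 593: 593/1207 × $21,909.45 → $10,764.12
After Feb 12: 949 on hand, pool $16,974.33 (≈ $17.8865 each)
Total COGS = $4,399.50 + $10,764.12 = $15,163.62
Ending inventory (cost pool remaining) = $16,974.33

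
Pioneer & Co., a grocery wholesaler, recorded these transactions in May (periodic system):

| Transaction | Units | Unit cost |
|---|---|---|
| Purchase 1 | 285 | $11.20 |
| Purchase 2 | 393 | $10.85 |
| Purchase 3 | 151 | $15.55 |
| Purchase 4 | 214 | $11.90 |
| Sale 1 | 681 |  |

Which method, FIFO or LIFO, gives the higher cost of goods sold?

FIFO COGS: 285 @ $11.20 + 393 @ $10.85 + 3 @ $15.55 = $7,502.70
LIFO COGS: 214 @ $11.90 + 151 @ $15.55 + 316 @ $10.85 = $8,323.25

LIFO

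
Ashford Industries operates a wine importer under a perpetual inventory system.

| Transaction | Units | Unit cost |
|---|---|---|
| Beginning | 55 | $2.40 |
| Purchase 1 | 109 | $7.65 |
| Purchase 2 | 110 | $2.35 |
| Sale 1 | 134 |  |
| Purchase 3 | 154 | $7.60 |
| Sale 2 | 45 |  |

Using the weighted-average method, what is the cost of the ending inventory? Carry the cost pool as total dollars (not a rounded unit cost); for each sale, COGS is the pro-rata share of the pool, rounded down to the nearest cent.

Ending inventory = $1,521.10

After Beginning: 55 on hand, pool $132.00 (≈ $2.4000 each)
After Purchase 1: 164 on hand, pool $965.85 (≈ $5.8893 each)
After Purchase 2: 274 on hand, pool $1,224.35 (≈ $4.4684 each)
Sale 1, sell 134: 134/274 × $1,224.35 → $598.76
After Purchase 3: 294 on hand, pool $1,795.99 (≈ $6.1088 each)
Sale 2, sell 45: 45/294 × $1,795.99 → $274.89
Total COGS = $598.76 + $274.89 = $873.65
Ending inventory (cost pool remaining) = $1,521.10
Check: goods available $2,394.75 = COGS $873.65 + ending $1,521.10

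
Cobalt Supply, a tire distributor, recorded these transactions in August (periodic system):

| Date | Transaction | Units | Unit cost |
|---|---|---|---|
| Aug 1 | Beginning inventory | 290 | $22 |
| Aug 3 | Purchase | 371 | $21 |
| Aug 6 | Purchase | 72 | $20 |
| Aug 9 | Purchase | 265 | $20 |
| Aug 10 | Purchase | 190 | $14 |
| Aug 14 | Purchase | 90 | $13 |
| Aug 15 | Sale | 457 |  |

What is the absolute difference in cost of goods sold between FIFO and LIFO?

FIFO COGS: 290 @ $22 + 167 @ $21 = $9,887
LIFO COGS: 90 @ $13 + 190 @ $14 + 177 @ $20 = $7,370
Difference = |$9,887 − $7,370| = $2,517

$2,517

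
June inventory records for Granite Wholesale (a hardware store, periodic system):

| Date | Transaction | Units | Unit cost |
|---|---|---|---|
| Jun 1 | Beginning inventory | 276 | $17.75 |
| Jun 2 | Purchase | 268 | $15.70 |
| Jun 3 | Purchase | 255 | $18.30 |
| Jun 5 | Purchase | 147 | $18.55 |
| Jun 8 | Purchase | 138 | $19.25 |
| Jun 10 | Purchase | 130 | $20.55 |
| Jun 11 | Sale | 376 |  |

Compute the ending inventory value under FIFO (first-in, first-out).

Jun 11, 376 sold [FIFO — oldest first]: 276 @ $17.75 + 100 @ $15.70 = $6,469.00
Ending inventory: 168 @ $15.70 + 255 @ $18.30 + 147 @ $18.55 + 138 @ $19.25 + 130 @ $20.55 = $15,358.95
Check: goods available $21,827.95 = COGS $6,469.00 + ending $15,358.95

Ending inventory = $15,358.95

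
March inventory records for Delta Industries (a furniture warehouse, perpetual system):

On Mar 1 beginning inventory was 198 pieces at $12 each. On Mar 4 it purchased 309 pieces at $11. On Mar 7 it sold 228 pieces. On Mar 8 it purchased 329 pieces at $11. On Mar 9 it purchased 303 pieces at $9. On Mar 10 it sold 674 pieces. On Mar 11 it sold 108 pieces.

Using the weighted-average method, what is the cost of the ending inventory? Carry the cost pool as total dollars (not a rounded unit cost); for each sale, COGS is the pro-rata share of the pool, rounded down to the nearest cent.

After Mar 1: 198 on hand, pool $2,376.00 (≈ $12.0000 each)
After Mar 4: 507 on hand, pool $5,775.00 (≈ $11.3905 each)
Mar 7, sell 228: 228/507 × $5,775.00 → $2,597.04
After Mar 8: 608 on hand, pool $6,796.96 (≈ $11.1792 each)
After Mar 9: 911 on hand, pool $9,523.96 (≈ $10.4544 each)
Mar 10, sell 674: 674/911 × $9,523.96 → $7,046.26
Mar 11, sell 108: 108/237 × $2,477.70 → $1,129.07
Total COGS = $2,597.04 + $7,046.26 + $1,129.07 = $10,772.37
Ending inventory (cost pool remaining) = $1,348.63

Ending inventory = $1,348.63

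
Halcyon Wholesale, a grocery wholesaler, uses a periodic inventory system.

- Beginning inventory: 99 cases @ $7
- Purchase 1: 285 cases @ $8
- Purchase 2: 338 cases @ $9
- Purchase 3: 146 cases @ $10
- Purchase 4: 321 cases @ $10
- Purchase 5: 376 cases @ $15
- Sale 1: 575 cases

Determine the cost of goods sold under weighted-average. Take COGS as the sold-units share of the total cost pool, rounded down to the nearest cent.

COGS = $5,998.00

Sale 1, sell 575: 575/1565 × $16,325.00 → $5,998.00
Ending inventory (cost pool remaining) = $10,327.00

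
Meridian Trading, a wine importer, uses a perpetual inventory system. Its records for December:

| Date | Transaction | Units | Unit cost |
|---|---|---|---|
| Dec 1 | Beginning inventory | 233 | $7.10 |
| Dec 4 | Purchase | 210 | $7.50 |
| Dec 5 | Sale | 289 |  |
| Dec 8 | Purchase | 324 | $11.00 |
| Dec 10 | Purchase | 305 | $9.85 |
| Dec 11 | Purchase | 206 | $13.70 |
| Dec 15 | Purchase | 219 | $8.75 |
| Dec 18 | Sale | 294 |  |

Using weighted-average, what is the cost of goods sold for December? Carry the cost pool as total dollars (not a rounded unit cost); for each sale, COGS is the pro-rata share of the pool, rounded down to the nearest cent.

After Dec 1: 233 on hand, pool $1,654.30 (≈ $7.1000 each)
After Dec 4: 443 on hand, pool $3,229.30 (≈ $7.2896 each)
Dec 5, sell 289: 289/443 × $3,229.30 → $2,106.69
After Dec 8: 478 on hand, pool $4,686.61 (≈ $9.8046 each)
After Dec 10: 783 on hand, pool $7,690.86 (≈ $9.8223 each)
After Dec 11: 989 on hand, pool $10,513.06 (≈ $10.6300 each)
After Dec 15: 1208 on hand, pool $12,429.31 (≈ $10.2892 each)
Dec 18, sell 294: 294/1208 × $12,429.31 → $3,025.01
Total COGS = $2,106.69 + $3,025.01 = $5,131.70
Ending inventory (cost pool remaining) = $9,404.30
Check: goods available $14,536.00 = COGS $5,131.70 + ending $9,404.30

COGS = $5,131.70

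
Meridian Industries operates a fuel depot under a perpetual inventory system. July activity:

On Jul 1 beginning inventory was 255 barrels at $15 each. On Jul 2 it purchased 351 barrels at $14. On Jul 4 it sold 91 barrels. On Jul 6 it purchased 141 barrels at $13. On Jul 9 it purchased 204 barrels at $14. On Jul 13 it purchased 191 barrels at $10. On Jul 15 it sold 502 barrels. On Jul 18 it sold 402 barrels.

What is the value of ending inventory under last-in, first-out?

Jul 4, 91 sold [LIFO — newest first]: 91 @ $14 = $1,274
Jul 15, 502 sold [LIFO — newest first]: 191 @ $10 + 204 @ $14 + 107 @ $13 = $6,157
Jul 18, 402 sold [LIFO — newest first]: 34 @ $13 + 260 @ $14 + 108 @ $15 = $5,702
Total COGS = $1,274 + $6,157 + $5,702 = $13,133
Ending inventory: 147 @ $15 = $2,205

Ending inventory = $2,205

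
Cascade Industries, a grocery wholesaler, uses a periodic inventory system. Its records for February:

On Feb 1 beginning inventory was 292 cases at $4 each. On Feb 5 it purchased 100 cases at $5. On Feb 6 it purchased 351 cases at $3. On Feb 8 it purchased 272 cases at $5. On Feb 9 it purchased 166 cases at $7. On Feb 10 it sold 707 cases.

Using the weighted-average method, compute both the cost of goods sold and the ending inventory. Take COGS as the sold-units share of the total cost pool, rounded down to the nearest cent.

Feb 10, sell 707: 707/1181 × $5,243.00 → $3,138.69
Ending inventory (cost pool remaining) = $2,104.31

COGS = $3,138.69; ending inventory = $2,104.31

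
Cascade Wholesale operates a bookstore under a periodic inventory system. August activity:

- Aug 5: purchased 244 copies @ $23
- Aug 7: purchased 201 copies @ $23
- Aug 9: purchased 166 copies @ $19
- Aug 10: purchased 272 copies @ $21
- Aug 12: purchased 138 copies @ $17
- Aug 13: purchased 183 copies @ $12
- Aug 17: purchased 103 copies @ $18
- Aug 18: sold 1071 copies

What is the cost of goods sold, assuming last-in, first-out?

Aug 18, 1071 sold [LIFO — newest first]: 103 @ $18 + 183 @ $12 + 138 @ $17 + 272 @ $21 + 166 @ $19 + 201 @ $23 + 8 @ $23 = $20,069
Ending inventory: 236 @ $23 = $5,428

COGS = $20,069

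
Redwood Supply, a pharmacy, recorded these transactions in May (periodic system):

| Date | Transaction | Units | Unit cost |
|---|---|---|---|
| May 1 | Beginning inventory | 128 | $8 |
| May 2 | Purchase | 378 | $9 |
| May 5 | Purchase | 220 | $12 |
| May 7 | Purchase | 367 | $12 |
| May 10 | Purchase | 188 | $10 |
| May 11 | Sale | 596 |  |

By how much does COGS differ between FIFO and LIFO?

$1,270

FIFO COGS: 128 @ $8 + 378 @ $9 + 90 @ $12 = $5,506
LIFO COGS: 188 @ $10 + 367 @ $12 + 41 @ $12 = $6,776
Difference = |$5,506 − $6,776| = $1,270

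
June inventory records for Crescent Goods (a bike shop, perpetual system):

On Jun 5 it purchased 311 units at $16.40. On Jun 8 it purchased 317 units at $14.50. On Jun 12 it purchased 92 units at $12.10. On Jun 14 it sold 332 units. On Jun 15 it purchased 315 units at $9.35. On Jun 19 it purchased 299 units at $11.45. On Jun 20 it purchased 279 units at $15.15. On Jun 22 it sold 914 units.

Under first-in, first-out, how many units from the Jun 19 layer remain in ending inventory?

Jun 14, 332 sold [FIFO — oldest first]: 311 @ $16.40 + 21 @ $14.50 = $5,404.90
Jun 22, 914 sold [FIFO — oldest first]: 296 @ $14.50 + 92 @ $12.10 + 315 @ $9.35 + 211 @ $11.45 = $10,766.40
Total COGS = $5,404.90 + $10,766.40 = $16,171.30
Ending inventory: 88 @ $11.45 + 279 @ $15.15 = $5,234.45

88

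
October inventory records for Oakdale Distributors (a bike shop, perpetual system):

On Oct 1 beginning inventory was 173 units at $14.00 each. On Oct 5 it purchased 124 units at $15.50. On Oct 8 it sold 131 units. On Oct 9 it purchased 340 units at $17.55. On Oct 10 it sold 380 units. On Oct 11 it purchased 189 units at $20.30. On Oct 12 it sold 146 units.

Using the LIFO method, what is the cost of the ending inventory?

Ending inventory = $2,636.90

Oct 8, 131 sold [LIFO — newest first]: 124 @ $15.50 + 7 @ $14.00 = $2,020.00
Oct 10, 380 sold [LIFO — newest first]: 340 @ $17.55 + 40 @ $14.00 = $6,527.00
Oct 12, 146 sold [LIFO — newest first]: 146 @ $20.30 = $2,963.80
Total COGS = $2,020.00 + $6,527.00 + $2,963.80 = $11,510.80
Ending inventory: 126 @ $14.00 + 43 @ $20.30 = $2,636.90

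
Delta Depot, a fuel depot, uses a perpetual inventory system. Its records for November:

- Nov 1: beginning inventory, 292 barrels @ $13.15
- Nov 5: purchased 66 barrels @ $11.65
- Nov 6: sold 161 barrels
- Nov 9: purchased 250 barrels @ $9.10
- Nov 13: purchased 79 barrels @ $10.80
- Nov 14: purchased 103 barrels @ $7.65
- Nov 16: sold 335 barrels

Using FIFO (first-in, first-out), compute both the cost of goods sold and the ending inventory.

COGS = $5,864.50; ending inventory = $2,660.35

Nov 6, 161 sold [FIFO — oldest first]: 161 @ $13.15 = $2,117.15
Nov 16, 335 sold [FIFO — oldest first]: 131 @ $13.15 + 66 @ $11.65 + 138 @ $9.10 = $3,747.35
Total COGS = $2,117.15 + $3,747.35 = $5,864.50
Ending inventory: 112 @ $9.10 + 79 @ $10.80 + 103 @ $7.65 = $2,660.35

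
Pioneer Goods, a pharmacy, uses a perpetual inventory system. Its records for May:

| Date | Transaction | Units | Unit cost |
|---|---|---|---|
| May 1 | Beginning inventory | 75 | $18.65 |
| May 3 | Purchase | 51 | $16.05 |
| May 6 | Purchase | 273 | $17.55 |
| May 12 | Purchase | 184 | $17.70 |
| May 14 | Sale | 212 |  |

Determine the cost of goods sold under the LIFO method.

May 14, 212 sold [LIFO — newest first]: 184 @ $17.70 + 28 @ $17.55 = $3,748.20
Ending inventory: 75 @ $18.65 + 51 @ $16.05 + 245 @ $17.55 = $6,517.05

COGS = $3,748.20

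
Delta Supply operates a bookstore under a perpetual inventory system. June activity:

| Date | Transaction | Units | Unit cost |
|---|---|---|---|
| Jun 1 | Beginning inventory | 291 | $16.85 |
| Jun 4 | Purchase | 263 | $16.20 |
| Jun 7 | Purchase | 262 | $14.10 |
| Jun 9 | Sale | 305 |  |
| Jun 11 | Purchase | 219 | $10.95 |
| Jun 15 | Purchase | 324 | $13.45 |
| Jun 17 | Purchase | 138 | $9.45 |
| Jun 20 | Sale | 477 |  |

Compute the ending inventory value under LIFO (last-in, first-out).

Jun 9, 305 sold [LIFO — newest first]: 262 @ $14.10 + 43 @ $16.20 = $4,390.80
Jun 20, 477 sold [LIFO — newest first]: 138 @ $9.45 + 324 @ $13.45 + 15 @ $10.95 = $5,826.15
Total COGS = $4,390.80 + $5,826.15 = $10,216.95
Ending inventory: 291 @ $16.85 + 220 @ $16.20 + 204 @ $10.95 = $10,701.15
Check: goods available $20,918.10 = COGS $10,216.95 + ending $10,701.15

Ending inventory = $10,701.15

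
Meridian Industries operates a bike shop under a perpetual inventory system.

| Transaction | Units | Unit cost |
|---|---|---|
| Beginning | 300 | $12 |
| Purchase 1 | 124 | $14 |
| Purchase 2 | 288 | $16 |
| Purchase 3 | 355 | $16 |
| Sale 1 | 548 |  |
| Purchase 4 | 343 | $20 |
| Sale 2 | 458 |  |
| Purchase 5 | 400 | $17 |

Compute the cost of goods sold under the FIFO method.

Sale 1 (548) [FIFO — oldest first]: 300 @ $12 + 124 @ $14 + 124 @ $16 = $7,320
Sale 2 (458) [FIFO — oldest first]: 164 @ $16 + 294 @ $16 = $7,328
Total COGS = $7,320 + $7,328 = $14,648
Ending inventory: 61 @ $16 + 343 @ $20 + 400 @ $17 = $14,636

COGS = $14,648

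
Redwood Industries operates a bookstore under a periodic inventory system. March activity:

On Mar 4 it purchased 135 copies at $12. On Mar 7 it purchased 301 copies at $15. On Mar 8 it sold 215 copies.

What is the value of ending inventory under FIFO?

Mar 8, 215 sold [FIFO — oldest first]: 135 @ $12 + 80 @ $15 = $2,820
Ending inventory: 221 @ $15 = $3,315

Ending inventory = $3,315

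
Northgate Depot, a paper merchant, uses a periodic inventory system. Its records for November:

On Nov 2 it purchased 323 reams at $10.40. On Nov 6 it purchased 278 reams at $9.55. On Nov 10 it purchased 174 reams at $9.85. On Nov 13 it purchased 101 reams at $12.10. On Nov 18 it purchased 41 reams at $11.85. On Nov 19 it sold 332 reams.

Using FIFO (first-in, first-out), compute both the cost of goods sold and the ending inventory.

COGS = $3,445.15; ending inventory = $5,990.80

Nov 19, 332 sold [FIFO — oldest first]: 323 @ $10.40 + 9 @ $9.55 = $3,445.15
Ending inventory: 269 @ $9.55 + 174 @ $9.85 + 101 @ $12.10 + 41 @ $11.85 = $5,990.80
Check: goods available $9,435.95 = COGS $3,445.15 + ending $5,990.80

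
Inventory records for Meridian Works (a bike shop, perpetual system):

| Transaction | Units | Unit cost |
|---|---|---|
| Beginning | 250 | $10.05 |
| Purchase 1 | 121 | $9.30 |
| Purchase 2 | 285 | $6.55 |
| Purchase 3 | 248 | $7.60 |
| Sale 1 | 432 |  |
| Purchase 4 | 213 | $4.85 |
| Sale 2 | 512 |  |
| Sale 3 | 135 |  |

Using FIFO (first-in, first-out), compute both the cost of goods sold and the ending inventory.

Sale 1 (432) [FIFO — oldest first]: 250 @ $10.05 + 121 @ $9.30 + 61 @ $6.55 = $4,037.35
Sale 2 (512) [FIFO — oldest first]: 224 @ $6.55 + 248 @ $7.60 + 40 @ $4.85 = $3,546.00
Sale 3 (135) [FIFO — oldest first]: 135 @ $4.85 = $654.75
Total COGS = $4,037.35 + $3,546.00 + $654.75 = $8,238.10
Ending inventory: 38 @ $4.85 = $184.30

COGS = $8,238.10; ending inventory = $184.30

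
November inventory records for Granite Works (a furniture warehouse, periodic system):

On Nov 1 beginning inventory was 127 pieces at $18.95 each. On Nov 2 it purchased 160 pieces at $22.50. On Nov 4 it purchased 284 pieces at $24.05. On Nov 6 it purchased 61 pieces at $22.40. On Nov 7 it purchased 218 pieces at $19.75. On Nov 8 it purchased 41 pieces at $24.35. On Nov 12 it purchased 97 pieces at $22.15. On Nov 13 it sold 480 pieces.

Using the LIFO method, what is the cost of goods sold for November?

COGS = $10,333.95

Nov 13, 480 sold [LIFO — newest first]: 97 @ $22.15 + 41 @ $24.35 + 218 @ $19.75 + 61 @ $22.40 + 63 @ $24.05 = $10,333.95
Ending inventory: 127 @ $18.95 + 160 @ $22.50 + 221 @ $24.05 = $11,321.70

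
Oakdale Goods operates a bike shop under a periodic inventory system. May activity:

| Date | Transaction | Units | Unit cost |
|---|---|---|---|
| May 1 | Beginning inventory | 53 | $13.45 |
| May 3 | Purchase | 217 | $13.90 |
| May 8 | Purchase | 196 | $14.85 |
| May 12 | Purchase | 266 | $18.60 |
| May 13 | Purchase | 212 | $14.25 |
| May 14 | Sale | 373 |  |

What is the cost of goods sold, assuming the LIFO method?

May 14, 373 sold [LIFO — newest first]: 212 @ $14.25 + 161 @ $18.60 = $6,015.60
Ending inventory: 53 @ $13.45 + 217 @ $13.90 + 196 @ $14.85 + 105 @ $18.60 = $8,592.75
Check: goods available $14,608.35 = COGS $6,015.60 + ending $8,592.75

COGS = $6,015.60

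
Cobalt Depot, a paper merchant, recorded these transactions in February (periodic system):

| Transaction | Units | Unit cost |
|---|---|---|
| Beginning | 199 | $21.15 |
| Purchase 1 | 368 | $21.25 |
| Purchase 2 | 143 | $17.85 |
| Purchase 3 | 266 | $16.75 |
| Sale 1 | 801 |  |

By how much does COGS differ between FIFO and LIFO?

$770.00

FIFO COGS: 199 @ $21.15 + 368 @ $21.25 + 143 @ $17.85 + 91 @ $16.75 = $16,105.65
LIFO COGS: 266 @ $16.75 + 143 @ $17.85 + 368 @ $21.25 + 24 @ $21.15 = $15,335.65
Difference = |$16,105.65 − $15,335.65| = $770.00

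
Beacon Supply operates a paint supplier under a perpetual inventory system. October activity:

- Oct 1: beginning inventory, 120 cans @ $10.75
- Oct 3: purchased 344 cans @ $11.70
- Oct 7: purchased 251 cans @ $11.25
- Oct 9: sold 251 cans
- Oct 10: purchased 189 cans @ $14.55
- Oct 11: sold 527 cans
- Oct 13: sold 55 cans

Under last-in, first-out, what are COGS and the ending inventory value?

Oct 9, 251 sold [LIFO — newest first]: 251 @ $11.25 = $2,823.75
Oct 11, 527 sold [LIFO — newest first]: 189 @ $14.55 + 338 @ $11.70 = $6,704.55
Oct 13, 55 sold [LIFO — newest first]: 6 @ $11.70 + 49 @ $10.75 = $596.95
Total COGS = $2,823.75 + $6,704.55 + $596.95 = $10,125.25
Ending inventory: 71 @ $10.75 = $763.25

COGS = $10,125.25; ending inventory = $763.25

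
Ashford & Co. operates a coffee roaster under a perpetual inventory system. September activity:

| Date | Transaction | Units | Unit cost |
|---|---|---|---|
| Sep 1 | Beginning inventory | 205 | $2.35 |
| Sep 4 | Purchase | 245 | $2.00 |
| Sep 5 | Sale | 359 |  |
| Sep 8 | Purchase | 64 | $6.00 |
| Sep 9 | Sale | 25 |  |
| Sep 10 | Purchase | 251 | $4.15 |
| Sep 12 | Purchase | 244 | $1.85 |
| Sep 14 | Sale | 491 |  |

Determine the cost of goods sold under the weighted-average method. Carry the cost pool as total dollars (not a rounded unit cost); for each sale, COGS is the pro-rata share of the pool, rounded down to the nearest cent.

COGS = $2,424.30

After Sep 1: 205 on hand, pool $481.75 (≈ $2.3500 each)
After Sep 4: 450 on hand, pool $971.75 (≈ $2.1594 each)
Sep 5, sell 359: 359/450 × $971.75 → $775.24
After Sep 8: 155 on hand, pool $580.51 (≈ $3.7452 each)
Sep 9, sell 25: 25/155 × $580.51 → $93.63
After Sep 10: 381 on hand, pool $1,528.53 (≈ $4.0119 each)
After Sep 12: 625 on hand, pool $1,979.93 (≈ $3.1679 each)
Sep 14, sell 491: 491/625 × $1,979.93 → $1,555.43
Total COGS = $775.24 + $93.63 + $1,555.43 = $2,424.30
Ending inventory (cost pool remaining) = $424.50
Check: goods available $2,848.80 = COGS $2,424.30 + ending $424.50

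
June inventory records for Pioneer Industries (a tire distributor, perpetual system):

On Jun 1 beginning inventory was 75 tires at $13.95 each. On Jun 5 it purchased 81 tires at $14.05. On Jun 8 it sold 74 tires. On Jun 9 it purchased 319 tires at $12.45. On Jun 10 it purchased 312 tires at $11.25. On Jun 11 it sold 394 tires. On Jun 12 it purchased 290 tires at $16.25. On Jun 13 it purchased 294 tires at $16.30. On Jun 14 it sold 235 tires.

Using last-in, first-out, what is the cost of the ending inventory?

Jun 8, 74 sold [LIFO — newest first]: 74 @ $14.05 = $1,039.70
Jun 11, 394 sold [LIFO — newest first]: 312 @ $11.25 + 82 @ $12.45 = $4,530.90
Jun 14, 235 sold [LIFO — newest first]: 235 @ $16.30 = $3,830.50
Total COGS = $1,039.70 + $4,530.90 + $3,830.50 = $9,401.10
Ending inventory: 75 @ $13.95 + 7 @ $14.05 + 237 @ $12.45 + 290 @ $16.25 + 59 @ $16.30 = $9,769.45

Ending inventory = $9,769.45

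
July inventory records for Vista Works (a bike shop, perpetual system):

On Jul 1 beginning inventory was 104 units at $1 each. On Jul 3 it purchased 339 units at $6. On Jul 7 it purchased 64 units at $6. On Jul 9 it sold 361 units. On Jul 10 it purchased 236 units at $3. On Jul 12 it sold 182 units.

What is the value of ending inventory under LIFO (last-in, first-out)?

Jul 9, 361 sold [LIFO — newest first]: 64 @ $6 + 297 @ $6 = $2,166
Jul 12, 182 sold [LIFO — newest first]: 182 @ $3 = $546
Total COGS = $2,166 + $546 = $2,712
Ending inventory: 104 @ $1 + 42 @ $6 + 54 @ $3 = $518

Ending inventory = $518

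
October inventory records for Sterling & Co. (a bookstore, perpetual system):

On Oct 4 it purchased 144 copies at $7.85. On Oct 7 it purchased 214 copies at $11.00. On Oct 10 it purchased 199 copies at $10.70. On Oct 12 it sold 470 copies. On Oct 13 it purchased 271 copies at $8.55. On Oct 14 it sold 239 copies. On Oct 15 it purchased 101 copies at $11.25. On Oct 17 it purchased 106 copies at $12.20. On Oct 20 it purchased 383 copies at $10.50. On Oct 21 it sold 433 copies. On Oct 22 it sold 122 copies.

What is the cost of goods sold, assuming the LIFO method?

COGS = $13,031.40

Oct 12, 470 sold [LIFO — newest first]: 199 @ $10.70 + 214 @ $11.00 + 57 @ $7.85 = $4,930.75
Oct 14, 239 sold [LIFO — newest first]: 239 @ $8.55 = $2,043.45
Oct 21, 433 sold [LIFO — newest first]: 383 @ $10.50 + 50 @ $12.20 = $4,631.50
Oct 22, 122 sold [LIFO — newest first]: 56 @ $12.20 + 66 @ $11.25 = $1,425.70
Total COGS = $4,930.75 + $2,043.45 + $4,631.50 + $1,425.70 = $13,031.40
Ending inventory: 87 @ $7.85 + 32 @ $8.55 + 35 @ $11.25 = $1,350.30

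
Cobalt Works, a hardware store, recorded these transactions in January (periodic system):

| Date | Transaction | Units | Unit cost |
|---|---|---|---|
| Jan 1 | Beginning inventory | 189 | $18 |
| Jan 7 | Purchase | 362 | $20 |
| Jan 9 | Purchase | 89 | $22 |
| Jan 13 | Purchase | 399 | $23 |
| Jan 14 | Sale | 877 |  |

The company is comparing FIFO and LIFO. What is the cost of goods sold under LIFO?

COGS = $18,861

FIFO COGS: 189 @ $18 + 362 @ $20 + 89 @ $22 + 237 @ $23 = $18,051
LIFO COGS: 399 @ $23 + 89 @ $22 + 362 @ $20 + 27 @ $18 = $18,861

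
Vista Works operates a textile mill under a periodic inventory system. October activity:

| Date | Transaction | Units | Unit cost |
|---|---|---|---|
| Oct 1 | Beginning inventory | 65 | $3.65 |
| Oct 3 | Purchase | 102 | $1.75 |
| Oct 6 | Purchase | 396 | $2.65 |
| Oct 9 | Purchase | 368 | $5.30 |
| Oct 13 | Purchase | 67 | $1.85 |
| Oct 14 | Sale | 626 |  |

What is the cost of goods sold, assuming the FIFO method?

COGS = $1,799.05

Oct 14, 626 sold [FIFO — oldest first]: 65 @ $3.65 + 102 @ $1.75 + 396 @ $2.65 + 63 @ $5.30 = $1,799.05
Ending inventory: 305 @ $5.30 + 67 @ $1.85 = $1,740.45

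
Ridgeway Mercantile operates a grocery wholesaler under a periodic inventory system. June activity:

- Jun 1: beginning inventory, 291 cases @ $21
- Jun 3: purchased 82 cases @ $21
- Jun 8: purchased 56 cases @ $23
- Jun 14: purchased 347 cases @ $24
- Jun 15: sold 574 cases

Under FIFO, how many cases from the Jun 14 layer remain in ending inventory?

Jun 15, 574 sold [FIFO — oldest first]: 291 @ $21 + 82 @ $21 + 56 @ $23 + 145 @ $24 = $12,601
Ending inventory: 202 @ $24 = $4,848
Check: goods available $17,449 = COGS $12,601 + ending $4,848

202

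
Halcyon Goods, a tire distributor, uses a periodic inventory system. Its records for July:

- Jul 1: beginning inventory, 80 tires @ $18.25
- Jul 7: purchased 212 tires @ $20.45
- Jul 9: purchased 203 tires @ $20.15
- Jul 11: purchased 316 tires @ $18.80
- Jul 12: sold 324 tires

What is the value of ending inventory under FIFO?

Ending inventory = $9,386.45

Jul 12, 324 sold [FIFO — oldest first]: 80 @ $18.25 + 212 @ $20.45 + 32 @ $20.15 = $6,440.20
Ending inventory: 171 @ $20.15 + 316 @ $18.80 = $9,386.45
Check: goods available $15,826.65 = COGS $6,440.20 + ending $9,386.45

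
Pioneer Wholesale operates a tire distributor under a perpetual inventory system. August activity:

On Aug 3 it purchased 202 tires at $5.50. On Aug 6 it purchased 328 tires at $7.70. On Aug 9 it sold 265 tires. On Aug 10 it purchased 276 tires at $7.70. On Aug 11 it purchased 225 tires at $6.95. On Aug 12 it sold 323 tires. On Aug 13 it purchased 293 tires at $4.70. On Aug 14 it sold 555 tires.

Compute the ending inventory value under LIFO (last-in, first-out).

Ending inventory = $995.50

Aug 9, 265 sold [LIFO — newest first]: 265 @ $7.70 = $2,040.50
Aug 12, 323 sold [LIFO — newest first]: 225 @ $6.95 + 98 @ $7.70 = $2,318.35
Aug 14, 555 sold [LIFO — newest first]: 293 @ $4.70 + 178 @ $7.70 + 63 @ $7.70 + 21 @ $5.50 = $3,348.30
Total COGS = $2,040.50 + $2,318.35 + $3,348.30 = $7,707.15
Ending inventory: 181 @ $5.50 = $995.50
Check: goods available $8,702.65 = COGS $7,707.15 + ending $995.50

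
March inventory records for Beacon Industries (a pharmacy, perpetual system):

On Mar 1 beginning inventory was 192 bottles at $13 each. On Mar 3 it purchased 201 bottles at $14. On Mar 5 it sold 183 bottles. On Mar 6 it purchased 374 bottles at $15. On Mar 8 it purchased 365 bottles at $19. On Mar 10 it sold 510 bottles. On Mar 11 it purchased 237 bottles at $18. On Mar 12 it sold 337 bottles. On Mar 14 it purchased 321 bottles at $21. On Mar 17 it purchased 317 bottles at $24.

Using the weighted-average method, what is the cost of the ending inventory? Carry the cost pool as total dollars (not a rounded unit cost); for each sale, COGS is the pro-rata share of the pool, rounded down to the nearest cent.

After Mar 1: 192 on hand, pool $2,496.00 (≈ $13.0000 each)
After Mar 3: 393 on hand, pool $5,310.00 (≈ $13.5115 each)
Mar 5, sell 183: 183/393 × $5,310.00 → $2,472.59
After Mar 6: 584 on hand, pool $8,447.41 (≈ $14.4647 each)
After Mar 8: 949 on hand, pool $15,382.41 (≈ $16.2091 each)
Mar 10, sell 510: 510/949 × $15,382.41 → $8,266.62
After Mar 11: 676 on hand, pool $11,381.79 (≈ $16.8370 each)
Mar 12, sell 337: 337/676 × $11,381.79 → $5,674.05
After Mar 14: 660 on hand, pool $12,448.74 (≈ $18.8617 each)
After Mar 17: 977 on hand, pool $20,056.74 (≈ $20.5289 each)
Total COGS = $2,472.59 + $8,266.62 + $5,674.05 = $16,413.26
Ending inventory (cost pool remaining) = $20,056.74

Ending inventory = $20,056.74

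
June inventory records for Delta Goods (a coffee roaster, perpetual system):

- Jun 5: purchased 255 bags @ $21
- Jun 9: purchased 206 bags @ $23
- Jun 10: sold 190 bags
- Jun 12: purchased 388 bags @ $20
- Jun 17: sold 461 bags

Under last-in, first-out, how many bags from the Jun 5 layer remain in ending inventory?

198

Jun 10, 190 sold [LIFO — newest first]: 190 @ $23 = $4,370
Jun 17, 461 sold [LIFO — newest first]: 388 @ $20 + 16 @ $23 + 57 @ $21 = $9,325
Total COGS = $4,370 + $9,325 = $13,695
Ending inventory: 198 @ $21 = $4,158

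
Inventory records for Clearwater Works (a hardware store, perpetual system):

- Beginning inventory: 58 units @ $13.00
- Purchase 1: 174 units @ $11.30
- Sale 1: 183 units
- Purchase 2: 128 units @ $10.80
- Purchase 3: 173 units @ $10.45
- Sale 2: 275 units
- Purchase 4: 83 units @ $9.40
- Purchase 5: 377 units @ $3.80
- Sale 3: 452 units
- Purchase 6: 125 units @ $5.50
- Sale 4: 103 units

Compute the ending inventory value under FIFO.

Sale 1 (183) [FIFO — oldest first]: 58 @ $13.00 + 125 @ $11.30 = $2,166.50
Sale 2 (275) [FIFO — oldest first]: 49 @ $11.30 + 128 @ $10.80 + 98 @ $10.45 = $2,960.20
Sale 3 (452) [FIFO — oldest first]: 75 @ $10.45 + 83 @ $9.40 + 294 @ $3.80 = $2,681.15
Sale 4 (103) [FIFO — oldest first]: 83 @ $3.80 + 20 @ $5.50 = $425.40
Total COGS = $2,166.50 + $2,960.20 + $2,681.15 + $425.40 = $8,233.25
Ending inventory: 105 @ $5.50 = $577.50

Ending inventory = $577.50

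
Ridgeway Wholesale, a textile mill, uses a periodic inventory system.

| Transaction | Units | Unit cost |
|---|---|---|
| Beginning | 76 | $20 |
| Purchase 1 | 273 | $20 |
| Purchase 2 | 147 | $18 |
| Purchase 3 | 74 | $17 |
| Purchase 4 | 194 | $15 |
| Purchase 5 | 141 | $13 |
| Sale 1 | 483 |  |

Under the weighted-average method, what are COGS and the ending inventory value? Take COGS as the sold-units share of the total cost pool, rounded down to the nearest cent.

Sale 1, sell 483: 483/905 × $15,627.00 → $8,340.15
Ending inventory (cost pool remaining) = $7,286.85
Check: goods available $15,627.00 = COGS $8,340.15 + ending $7,286.85

COGS = $8,340.15; ending inventory = $7,286.85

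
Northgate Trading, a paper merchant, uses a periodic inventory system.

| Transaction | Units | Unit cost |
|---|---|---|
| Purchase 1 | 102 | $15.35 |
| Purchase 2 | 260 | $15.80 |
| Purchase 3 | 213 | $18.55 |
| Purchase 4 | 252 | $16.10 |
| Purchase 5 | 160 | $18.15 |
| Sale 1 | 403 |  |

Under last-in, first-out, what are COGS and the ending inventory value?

COGS = $6,816.30; ending inventory = $9,769.75

Sale 1 (403) [LIFO — newest first]: 160 @ $18.15 + 243 @ $16.10 = $6,816.30
Ending inventory: 102 @ $15.35 + 260 @ $15.80 + 213 @ $18.55 + 9 @ $16.10 = $9,769.75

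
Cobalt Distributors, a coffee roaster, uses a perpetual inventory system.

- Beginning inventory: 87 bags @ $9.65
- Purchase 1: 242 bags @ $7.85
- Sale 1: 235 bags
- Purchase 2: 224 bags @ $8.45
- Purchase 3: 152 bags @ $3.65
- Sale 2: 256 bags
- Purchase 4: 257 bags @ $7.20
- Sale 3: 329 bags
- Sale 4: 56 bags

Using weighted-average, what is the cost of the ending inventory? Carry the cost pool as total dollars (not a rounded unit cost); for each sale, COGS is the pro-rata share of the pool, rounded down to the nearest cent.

Ending inventory = $606.43

After Beginning: 87 on hand, pool $839.55 (≈ $9.6500 each)
After Purchase 1: 329 on hand, pool $2,739.25 (≈ $8.3260 each)
Sale 1, sell 235: 235/329 × $2,739.25 → $1,956.60
After Purchase 2: 318 on hand, pool $2,675.45 (≈ $8.4134 each)
After Purchase 3: 470 on hand, pool $3,230.25 (≈ $6.8729 each)
Sale 2, sell 256: 256/470 × $3,230.25 → $1,759.45
After Purchase 4: 471 on hand, pool $3,321.20 (≈ $7.0514 each)
Sale 3, sell 329: 329/471 × $3,321.20 → $2,319.90
Sale 4, sell 56: 56/142 × $1,001.30 → $394.87
Total COGS = $1,956.60 + $1,759.45 + $2,319.90 + $394.87 = $6,430.82
Ending inventory (cost pool remaining) = $606.43
Check: goods available $7,037.25 = COGS $6,430.82 + ending $606.43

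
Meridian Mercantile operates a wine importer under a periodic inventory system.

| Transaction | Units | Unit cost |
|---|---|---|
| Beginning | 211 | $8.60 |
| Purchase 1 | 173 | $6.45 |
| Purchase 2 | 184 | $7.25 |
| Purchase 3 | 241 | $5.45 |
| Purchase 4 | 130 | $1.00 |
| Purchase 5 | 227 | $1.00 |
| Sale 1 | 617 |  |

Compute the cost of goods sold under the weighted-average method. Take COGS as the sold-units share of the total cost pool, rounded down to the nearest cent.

Sale 1, sell 617: 617/1166 × $5,934.90 → $3,140.50
Ending inventory (cost pool remaining) = $2,794.40
Check: goods available $5,934.90 = COGS $3,140.50 + ending $2,794.40

COGS = $3,140.50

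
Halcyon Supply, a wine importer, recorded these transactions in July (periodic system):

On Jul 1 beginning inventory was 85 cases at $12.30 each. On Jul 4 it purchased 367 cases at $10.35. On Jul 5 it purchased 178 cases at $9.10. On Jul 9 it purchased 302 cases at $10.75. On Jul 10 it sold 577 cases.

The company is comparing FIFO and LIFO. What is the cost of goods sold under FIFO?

FIFO COGS: 85 @ $12.30 + 367 @ $10.35 + 125 @ $9.10 = $5,981.45
LIFO COGS: 302 @ $10.75 + 178 @ $9.10 + 97 @ $10.35 = $5,870.25

COGS = $5,981.45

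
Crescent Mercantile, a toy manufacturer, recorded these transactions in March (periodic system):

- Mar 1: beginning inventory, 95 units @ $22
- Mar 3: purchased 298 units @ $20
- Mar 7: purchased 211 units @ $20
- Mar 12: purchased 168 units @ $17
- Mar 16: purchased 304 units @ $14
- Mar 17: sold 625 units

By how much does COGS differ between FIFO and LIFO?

FIFO COGS: 95 @ $22 + 298 @ $20 + 211 @ $20 + 21 @ $17 = $12,627
LIFO COGS: 304 @ $14 + 168 @ $17 + 153 @ $20 = $10,172
Difference = |$12,627 − $10,172| = $2,455

$2,455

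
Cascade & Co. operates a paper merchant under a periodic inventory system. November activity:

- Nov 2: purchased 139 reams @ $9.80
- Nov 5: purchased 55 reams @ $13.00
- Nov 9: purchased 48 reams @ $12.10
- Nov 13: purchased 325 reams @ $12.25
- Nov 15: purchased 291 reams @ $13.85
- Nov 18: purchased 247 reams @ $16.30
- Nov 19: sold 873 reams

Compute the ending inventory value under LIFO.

Nov 19, 873 sold [LIFO — newest first]: 247 @ $16.30 + 291 @ $13.85 + 325 @ $12.25 + 10 @ $12.10 = $12,158.70
Ending inventory: 139 @ $9.80 + 55 @ $13.00 + 38 @ $12.10 = $2,537.00

Ending inventory = $2,537.00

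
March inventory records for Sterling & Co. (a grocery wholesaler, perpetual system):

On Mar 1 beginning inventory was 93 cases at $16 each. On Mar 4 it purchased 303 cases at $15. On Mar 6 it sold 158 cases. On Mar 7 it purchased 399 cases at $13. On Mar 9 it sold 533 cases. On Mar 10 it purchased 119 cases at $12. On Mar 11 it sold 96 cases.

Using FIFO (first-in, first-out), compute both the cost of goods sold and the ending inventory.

Mar 6, 158 sold [FIFO — oldest first]: 93 @ $16 + 65 @ $15 = $2,463
Mar 9, 533 sold [FIFO — oldest first]: 238 @ $15 + 295 @ $13 = $7,405
Mar 11, 96 sold [FIFO — oldest first]: 96 @ $13 = $1,248
Total COGS = $2,463 + $7,405 + $1,248 = $11,116
Ending inventory: 8 @ $13 + 119 @ $12 = $1,532
Check: goods available $12,648 = COGS $11,116 + ending $1,532

COGS = $11,116; ending inventory = $1,532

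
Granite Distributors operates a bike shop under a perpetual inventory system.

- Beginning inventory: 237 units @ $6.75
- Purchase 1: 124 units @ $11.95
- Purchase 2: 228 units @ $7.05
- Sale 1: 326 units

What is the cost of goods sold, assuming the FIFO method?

COGS = $2,663.30

Sale 1 (326) [FIFO — oldest first]: 237 @ $6.75 + 89 @ $11.95 = $2,663.30
Ending inventory: 35 @ $11.95 + 228 @ $7.05 = $2,025.65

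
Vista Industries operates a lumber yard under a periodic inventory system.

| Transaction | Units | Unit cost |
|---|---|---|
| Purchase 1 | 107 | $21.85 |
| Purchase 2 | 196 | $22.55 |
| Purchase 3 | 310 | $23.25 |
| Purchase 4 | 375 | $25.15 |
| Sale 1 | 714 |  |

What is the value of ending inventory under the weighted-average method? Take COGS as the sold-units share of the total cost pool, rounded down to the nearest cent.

Sale 1, sell 714: 714/988 × $23,396.50 → $16,907.99
Ending inventory (cost pool remaining) = $6,488.51

Ending inventory = $6,488.51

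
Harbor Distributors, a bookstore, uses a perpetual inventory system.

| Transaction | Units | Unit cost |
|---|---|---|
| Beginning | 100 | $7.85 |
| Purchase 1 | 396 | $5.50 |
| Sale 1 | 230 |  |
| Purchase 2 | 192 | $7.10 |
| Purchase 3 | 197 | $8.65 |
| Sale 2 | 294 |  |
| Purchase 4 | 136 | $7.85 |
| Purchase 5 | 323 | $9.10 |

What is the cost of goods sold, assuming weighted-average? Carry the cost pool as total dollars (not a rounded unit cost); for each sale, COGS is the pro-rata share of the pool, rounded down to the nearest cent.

COGS = $3,463.96

After Beginning: 100 on hand, pool $785.00 (≈ $7.8500 each)
After Purchase 1: 496 on hand, pool $2,963.00 (≈ $5.9738 each)
Sale 1, sell 230: 230/496 × $2,963.00 → $1,373.97
After Purchase 2: 458 on hand, pool $2,952.23 (≈ $6.4459 each)
After Purchase 3: 655 on hand, pool $4,656.28 (≈ $7.1088 each)
Sale 2, sell 294: 294/655 × $4,656.28 → $2,089.99
After Purchase 4: 497 on hand, pool $3,633.89 (≈ $7.3116 each)
After Purchase 5: 820 on hand, pool $6,573.19 (≈ $8.0161 each)
Total COGS = $1,373.97 + $2,089.99 = $3,463.96
Ending inventory (cost pool remaining) = $6,573.19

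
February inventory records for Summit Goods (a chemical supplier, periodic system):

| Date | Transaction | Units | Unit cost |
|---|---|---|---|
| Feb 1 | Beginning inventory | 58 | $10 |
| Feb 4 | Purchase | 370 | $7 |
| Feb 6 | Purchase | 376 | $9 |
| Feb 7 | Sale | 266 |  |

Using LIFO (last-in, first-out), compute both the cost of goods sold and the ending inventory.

COGS = $2,394; ending inventory = $4,160

Feb 7, 266 sold [LIFO — newest first]: 266 @ $9 = $2,394
Ending inventory: 58 @ $10 + 370 @ $7 + 110 @ $9 = $4,160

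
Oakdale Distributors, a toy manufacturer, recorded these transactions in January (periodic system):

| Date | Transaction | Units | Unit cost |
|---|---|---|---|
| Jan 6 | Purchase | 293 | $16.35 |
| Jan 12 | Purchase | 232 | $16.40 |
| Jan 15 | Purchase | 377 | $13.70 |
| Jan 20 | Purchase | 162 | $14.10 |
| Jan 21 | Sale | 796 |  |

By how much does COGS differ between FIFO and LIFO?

FIFO COGS: 293 @ $16.35 + 232 @ $16.40 + 271 @ $13.70 = $12,308.05
LIFO COGS: 162 @ $14.10 + 377 @ $13.70 + 232 @ $16.40 + 25 @ $16.35 = $11,662.65
Difference = |$12,308.05 − $11,662.65| = $645.40

$645.40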